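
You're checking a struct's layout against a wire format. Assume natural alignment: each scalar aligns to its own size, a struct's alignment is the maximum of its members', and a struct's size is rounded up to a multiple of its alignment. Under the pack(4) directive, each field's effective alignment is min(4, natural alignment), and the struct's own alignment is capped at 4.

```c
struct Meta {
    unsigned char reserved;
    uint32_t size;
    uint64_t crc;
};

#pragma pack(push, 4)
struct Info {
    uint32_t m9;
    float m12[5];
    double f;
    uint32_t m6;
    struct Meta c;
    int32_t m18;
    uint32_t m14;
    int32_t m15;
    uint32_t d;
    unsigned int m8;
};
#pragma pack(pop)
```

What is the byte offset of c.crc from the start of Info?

44

Meta: @0: reserved [1B, align 1] → 1; +3 pad (align 4); @4: size [4B, align 4] → 8; @8: crc [8B, align 8] → 16; size 16, align 8
@0: m9 [4B, align 4] → 4
@4: m12 [20B, align 4] → 24
@24: f [8B, align 4] → 32
@32: m6 [4B, align 4] → 36
@36: c [16B, align 4] → 52
within Meta: crc at 8
36 + 8 = 44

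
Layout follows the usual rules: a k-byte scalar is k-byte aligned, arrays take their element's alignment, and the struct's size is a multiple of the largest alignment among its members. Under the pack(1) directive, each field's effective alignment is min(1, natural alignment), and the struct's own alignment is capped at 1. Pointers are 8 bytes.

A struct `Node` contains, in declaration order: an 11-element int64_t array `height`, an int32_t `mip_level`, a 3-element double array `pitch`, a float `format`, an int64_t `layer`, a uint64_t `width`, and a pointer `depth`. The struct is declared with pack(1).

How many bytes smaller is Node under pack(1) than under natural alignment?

8

natural layout:
  height at 0 (size 88, align 8) → ends 88
  mip_level at 88 (size 4, align 4) → ends 92
  pad 4 to align 8 for pitch
  pitch at 96 (size 24, align 8) → ends 120
  format at 120 (size 4, align 4) → ends 124
  pad 4 to align 8 for layer
  layer at 128 (size 8, align 8) → ends 136
  width at 136 (size 8, align 8) → ends 144
  depth at 144 (size 8, align 8) → ends 152
  total 152 bytes, alignment 8
packed(1) layout:
  height at 0 (size 88, align 1) → ends 88
  mip_level at 88 (size 4, align 1) → ends 92
  pitch at 92 (size 24, align 1) → ends 116
  format at 116 (size 4, align 1) → ends 120
  layer at 120 (size 8, align 1) → ends 128
  width at 128 (size 8, align 1) → ends 136
  depth at 136 (size 8, align 1) → ends 144
  total 144 bytes, alignment 1
152 − 144 = 8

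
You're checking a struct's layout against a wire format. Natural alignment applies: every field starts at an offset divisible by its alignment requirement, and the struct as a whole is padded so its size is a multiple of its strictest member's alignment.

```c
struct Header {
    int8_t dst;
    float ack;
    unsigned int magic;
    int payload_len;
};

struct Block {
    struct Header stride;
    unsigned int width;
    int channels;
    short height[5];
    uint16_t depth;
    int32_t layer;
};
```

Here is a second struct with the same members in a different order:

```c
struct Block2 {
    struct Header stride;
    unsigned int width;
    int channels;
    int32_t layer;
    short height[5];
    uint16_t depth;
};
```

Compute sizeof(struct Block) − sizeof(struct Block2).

Header: @0: dst [1B, align 1] → 1; +3 pad (align 4); @4: ack [4B, align 4] → 8; @8: magic [4B, align 4] → 12; @12: payload_len [4B, align 4] → 16; size 16, align 4
@0: stride [16B, align 4] → 16
@16: width [4B, align 4] → 20
@20: channels [4B, align 4] → 24
@24: height [10B, align 2] → 34
@34: depth [2B, align 2] → 36
@36: layer [4B, align 4] → 40
size 40, align 4
— Block2 —
@0: stride [16B, align 4] → 16
@16: width [4B, align 4] → 20
@20: channels [4B, align 4] → 24
@24: layer [4B, align 4] → 28
@28: height [10B, align 2] → 38
@38: depth [2B, align 2] → 40
size 40, align 4
40 − 40 = 0

0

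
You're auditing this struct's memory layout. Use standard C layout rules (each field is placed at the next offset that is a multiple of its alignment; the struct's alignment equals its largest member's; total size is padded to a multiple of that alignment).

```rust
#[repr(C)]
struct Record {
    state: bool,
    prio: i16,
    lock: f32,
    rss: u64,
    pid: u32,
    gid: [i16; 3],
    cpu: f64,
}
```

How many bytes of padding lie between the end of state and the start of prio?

0..1  state  (1B, 1-aligned)
1..2  -- padding (1B)
2..4  prio  (2B, 2-aligned)

1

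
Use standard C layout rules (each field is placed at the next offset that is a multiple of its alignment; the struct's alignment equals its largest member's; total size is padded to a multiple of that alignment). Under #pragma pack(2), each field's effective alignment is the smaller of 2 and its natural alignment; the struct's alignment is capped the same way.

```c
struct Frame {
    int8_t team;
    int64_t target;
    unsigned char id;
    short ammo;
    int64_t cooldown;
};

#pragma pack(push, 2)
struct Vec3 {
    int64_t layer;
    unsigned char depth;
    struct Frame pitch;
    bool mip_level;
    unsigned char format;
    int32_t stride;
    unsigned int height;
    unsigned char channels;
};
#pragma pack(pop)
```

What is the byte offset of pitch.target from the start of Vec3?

18

Frame: 0..1  team  (1B, 1-aligned); 1..8  -- padding (7B); 8..16  target  (8B, 8-aligned); 16..17  id  (1B, 1-aligned); 17..18  -- padding (1B); 18..20  ammo  (2B, 2-aligned); 20..24  -- padding (4B); 24..32  cooldown  (8B, 8-aligned); sizeof = 32, alignof = 8
0..8  layer  (8B, 2-aligned)
8..9  depth  (1B, 1-aligned)
9..10  -- padding (1B)
10..42  pitch  (32B, 2-aligned)
within Frame: target at 8
10 + 8 = 18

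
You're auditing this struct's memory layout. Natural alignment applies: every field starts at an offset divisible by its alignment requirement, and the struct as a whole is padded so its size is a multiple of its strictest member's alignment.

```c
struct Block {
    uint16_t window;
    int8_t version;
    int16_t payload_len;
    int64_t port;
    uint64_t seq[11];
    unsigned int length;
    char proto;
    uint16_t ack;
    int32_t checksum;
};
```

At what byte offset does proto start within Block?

@0: window [2B, align 2] → 2
@2: version [1B, align 1] → 3
+1 pad (align 2)
@4: payload_len [2B, align 2] → 6
+2 pad (align 8)
@8: port [8B, align 8] → 16
@16: seq [88B, align 8] → 104
@104: length [4B, align 4] → 108
@108: proto [1B, align 1] → 109

108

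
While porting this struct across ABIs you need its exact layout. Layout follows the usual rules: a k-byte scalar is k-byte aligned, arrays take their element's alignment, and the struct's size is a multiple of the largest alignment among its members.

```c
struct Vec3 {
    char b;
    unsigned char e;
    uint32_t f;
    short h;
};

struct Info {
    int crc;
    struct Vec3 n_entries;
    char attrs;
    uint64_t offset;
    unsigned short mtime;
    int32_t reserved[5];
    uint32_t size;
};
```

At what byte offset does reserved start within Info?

36

Vec3: 0..1  b  (1B, 1-aligned); 1..2  e  (1B, 1-aligned); 2..4  -- padding (2B); 4..8  f  (4B, 4-aligned); 8..10  h  (2B, 2-aligned); 10..12  -- tail padding (2B); sizeof = 12, alignof = 4
0..4  crc  (4B, 4-aligned)
4..16  n_entries  (12B, 4-aligned)
16..17  attrs  (1B, 1-aligned)
17..24  -- padding (7B)
24..32  offset  (8B, 8-aligned)
32..34  mtime  (2B, 2-aligned)
34..36  -- padding (2B)
36..56  reserved  (20B, 4-aligned)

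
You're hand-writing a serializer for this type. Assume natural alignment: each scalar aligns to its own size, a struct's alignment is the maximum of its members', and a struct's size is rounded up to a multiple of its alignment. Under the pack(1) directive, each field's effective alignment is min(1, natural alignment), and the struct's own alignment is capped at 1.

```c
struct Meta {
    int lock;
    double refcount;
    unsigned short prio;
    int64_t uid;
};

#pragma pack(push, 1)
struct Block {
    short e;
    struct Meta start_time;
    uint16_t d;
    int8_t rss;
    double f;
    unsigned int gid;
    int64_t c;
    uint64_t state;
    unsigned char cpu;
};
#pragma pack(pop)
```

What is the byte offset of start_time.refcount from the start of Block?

Meta: 0..4  lock  (4B, 4-aligned); 4..8  -- padding (4B); 8..16  refcount  (8B, 8-aligned); 16..18  prio  (2B, 2-aligned); 18..24  -- padding (6B); 24..32  uid  (8B, 8-aligned); sizeof = 32, alignof = 8
0..2  e  (2B, 1-aligned)
2..34  start_time  (32B, 1-aligned)
within Meta: refcount at 8
2 + 8 = 10

10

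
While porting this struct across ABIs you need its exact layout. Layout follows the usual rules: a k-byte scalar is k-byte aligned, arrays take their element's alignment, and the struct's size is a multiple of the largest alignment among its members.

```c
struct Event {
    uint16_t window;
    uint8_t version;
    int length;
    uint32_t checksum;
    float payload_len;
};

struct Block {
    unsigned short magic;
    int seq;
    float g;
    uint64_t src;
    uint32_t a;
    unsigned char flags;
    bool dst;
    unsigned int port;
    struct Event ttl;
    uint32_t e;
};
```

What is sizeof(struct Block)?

Event: window at 0 (size 2, align 2) → ends 2; version at 2 (size 1, align 1) → ends 3; pad 1 to align 4 for length; length at 4 (size 4, align 4) → ends 8; checksum at 8 (size 4, align 4) → ends 12; payload_len at 12 (size 4, align 4) → ends 16; total 16 bytes, alignment 4
magic at 0 (size 2, align 2) → ends 2
pad 2 to align 4 for seq
seq at 4 (size 4, align 4) → ends 8
g at 8 (size 4, align 4) → ends 12
pad 4 to align 8 for src
src at 16 (size 8, align 8) → ends 24
a at 24 (size 4, align 4) → ends 28
flags at 28 (size 1, align 1) → ends 29
dst at 29 (size 1, align 1) → ends 30
pad 2 to align 4 for port
port at 32 (size 4, align 4) → ends 36
ttl at 36 (size 16, align 4) → ends 52
e at 52 (size 4, align 4) → ends 56
total 56 bytes, alignment 8

56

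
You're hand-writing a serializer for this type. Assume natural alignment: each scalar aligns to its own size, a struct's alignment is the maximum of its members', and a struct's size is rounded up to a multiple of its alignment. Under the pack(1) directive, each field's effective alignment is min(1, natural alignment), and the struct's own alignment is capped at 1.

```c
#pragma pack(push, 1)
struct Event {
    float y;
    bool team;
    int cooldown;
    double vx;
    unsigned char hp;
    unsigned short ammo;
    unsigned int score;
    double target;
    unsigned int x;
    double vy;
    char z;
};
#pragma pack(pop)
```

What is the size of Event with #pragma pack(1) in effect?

@0: y [4B, align 1] → 4
@4: team [1B, align 1] → 5
@5: cooldown [4B, align 1] → 9
@9: vx [8B, align 1] → 17
@17: hp [1B, align 1] → 18
@18: ammo [2B, align 1] → 20
@20: score [4B, align 1] → 24
@24: target [8B, align 1] → 32
@32: x [4B, align 1] → 36
@36: vy [8B, align 1] → 44
@44: z [1B, align 1] → 45
size 45, align 1

45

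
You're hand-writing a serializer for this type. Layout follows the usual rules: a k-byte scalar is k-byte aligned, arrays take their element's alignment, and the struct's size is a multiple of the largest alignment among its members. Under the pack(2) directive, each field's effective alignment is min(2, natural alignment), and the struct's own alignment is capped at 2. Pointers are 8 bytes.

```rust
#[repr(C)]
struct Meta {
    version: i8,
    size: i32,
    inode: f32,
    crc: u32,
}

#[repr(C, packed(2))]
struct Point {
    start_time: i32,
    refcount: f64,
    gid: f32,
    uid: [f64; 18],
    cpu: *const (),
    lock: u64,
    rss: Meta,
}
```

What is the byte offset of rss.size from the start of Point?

Meta: version at 0 (size 1, align 1) → ends 1; pad 3 to align 4 for size; size at 4 (size 4, align 4) → ends 8; inode at 8 (size 4, align 4) → ends 12; crc at 12 (size 4, align 4) → ends 16; total 16 bytes, alignment 4
start_time at 0 (size 4, align 2) → ends 4
refcount at 4 (size 8, align 2) → ends 12
gid at 12 (size 4, align 2) → ends 16
uid at 16 (size 144, align 2) → ends 160
cpu at 160 (size 8, align 2) → ends 168
lock at 168 (size 8, align 2) → ends 176
rss at 176 (size 16, align 2) → ends 192
within Meta: size at 4
176 + 4 = 180

180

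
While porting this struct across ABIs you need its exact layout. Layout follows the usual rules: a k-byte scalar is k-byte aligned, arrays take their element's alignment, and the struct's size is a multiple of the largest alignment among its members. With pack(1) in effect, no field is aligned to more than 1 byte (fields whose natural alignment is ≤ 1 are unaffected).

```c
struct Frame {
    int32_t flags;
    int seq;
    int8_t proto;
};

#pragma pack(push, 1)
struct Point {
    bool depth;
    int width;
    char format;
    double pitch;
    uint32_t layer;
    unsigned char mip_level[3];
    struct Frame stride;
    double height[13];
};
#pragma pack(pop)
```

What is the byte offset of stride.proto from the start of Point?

29

Frame: 0..4  flags  (4B, 4-aligned); 4..8  seq  (4B, 4-aligned); 8..9  proto  (1B, 1-aligned); 9..12  -- tail padding (3B); sizeof = 12, alignof = 4
0..1  depth  (1B, 1-aligned)
1..5  width  (4B, 1-aligned)
5..6  format  (1B, 1-aligned)
6..14  pitch  (8B, 1-aligned)
14..18  layer  (4B, 1-aligned)
18..21  mip_level  (3B, 1-aligned)
21..33  stride  (12B, 1-aligned)
within Frame: proto at 8
21 + 8 = 29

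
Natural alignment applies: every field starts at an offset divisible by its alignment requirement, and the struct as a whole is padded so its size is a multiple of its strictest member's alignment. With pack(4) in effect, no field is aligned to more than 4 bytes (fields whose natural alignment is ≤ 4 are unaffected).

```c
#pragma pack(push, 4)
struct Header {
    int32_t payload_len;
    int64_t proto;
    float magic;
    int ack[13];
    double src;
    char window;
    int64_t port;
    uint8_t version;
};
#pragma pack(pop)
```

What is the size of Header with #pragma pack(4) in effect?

92

payload_len at 0 (size 4, align 4) → ends 4
proto at 4 (size 8, align 4) → ends 12
magic at 12 (size 4, align 4) → ends 16
ack at 16 (size 52, align 4) → ends 68
src at 68 (size 8, align 4) → ends 76
window at 76 (size 1, align 1) → ends 77
pad 3 to align 4 for port
port at 80 (size 8, align 4) → ends 88
version at 88 (size 1, align 1) → ends 89
tail pad 3 to reach multiple of 4
total 92 bytes, alignment 4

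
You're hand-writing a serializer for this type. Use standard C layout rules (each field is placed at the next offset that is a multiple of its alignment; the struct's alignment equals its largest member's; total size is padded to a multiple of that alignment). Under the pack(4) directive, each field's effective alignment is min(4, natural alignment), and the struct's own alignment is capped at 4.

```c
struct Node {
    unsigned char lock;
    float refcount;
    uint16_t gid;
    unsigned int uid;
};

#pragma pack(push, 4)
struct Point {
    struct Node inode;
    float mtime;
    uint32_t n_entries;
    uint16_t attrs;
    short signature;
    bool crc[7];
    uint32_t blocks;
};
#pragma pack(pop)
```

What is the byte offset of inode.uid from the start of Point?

Node: @0: lock [1B, align 1] → 1; +3 pad (align 4); @4: refcount [4B, align 4] → 8; @8: gid [2B, align 2] → 10; +2 pad (align 4); @12: uid [4B, align 4] → 16; size 16, align 4
@0: inode [16B, align 4] → 16
within Node: uid at 12
0 + 12 = 12

12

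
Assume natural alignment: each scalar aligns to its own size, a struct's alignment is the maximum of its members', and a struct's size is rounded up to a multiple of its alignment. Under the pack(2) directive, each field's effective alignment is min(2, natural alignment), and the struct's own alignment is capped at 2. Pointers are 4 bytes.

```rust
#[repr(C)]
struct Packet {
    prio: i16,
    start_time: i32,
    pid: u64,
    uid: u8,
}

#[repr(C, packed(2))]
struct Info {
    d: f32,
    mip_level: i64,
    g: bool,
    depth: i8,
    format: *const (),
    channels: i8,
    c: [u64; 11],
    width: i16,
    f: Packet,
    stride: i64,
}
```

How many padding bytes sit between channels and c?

Packet: @0: prio [2B, align 2] → 2; +2 pad (align 4); @4: start_time [4B, align 4] → 8; @8: pid [8B, align 8] → 16; @16: uid [1B, align 1] → 17; +7 tail pad (align 8); size 24, align 8
@0: d [4B, align 2] → 4
@4: mip_level [8B, align 2] → 12
@12: g [1B, align 1] → 13
@13: depth [1B, align 1] → 14
@14: format [4B, align 2] → 18
@18: channels [1B, align 1] → 19
+1 pad (align 2)
@20: c [88B, align 2] → 108

1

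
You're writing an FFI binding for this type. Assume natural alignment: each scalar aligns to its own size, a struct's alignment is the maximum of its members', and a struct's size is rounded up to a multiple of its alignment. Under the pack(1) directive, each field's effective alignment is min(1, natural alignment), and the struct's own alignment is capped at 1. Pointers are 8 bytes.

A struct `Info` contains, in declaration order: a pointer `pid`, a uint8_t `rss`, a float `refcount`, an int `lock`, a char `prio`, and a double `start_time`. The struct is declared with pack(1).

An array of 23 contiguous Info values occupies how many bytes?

@0: pid [8B, align 1] → 8
@8: rss [1B, align 1] → 9
@9: refcount [4B, align 1] → 13
@13: lock [4B, align 1] → 17
@17: prio [1B, align 1] → 18
@18: start_time [8B, align 1] → 26
size 26, align 1
array of 23: 23 × 26 = 598

598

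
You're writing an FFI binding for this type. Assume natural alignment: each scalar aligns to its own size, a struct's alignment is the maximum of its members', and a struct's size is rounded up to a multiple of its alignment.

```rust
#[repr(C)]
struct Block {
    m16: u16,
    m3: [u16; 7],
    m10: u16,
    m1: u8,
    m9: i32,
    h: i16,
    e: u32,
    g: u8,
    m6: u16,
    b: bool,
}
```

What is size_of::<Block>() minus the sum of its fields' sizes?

m16 at 0 (size 2, align 2) → ends 2
m3 at 2 (size 14, align 2) → ends 16
m10 at 16 (size 2, align 2) → ends 18
m1 at 18 (size 1, align 1) → ends 19
pad 1 to align 4 for m9
m9 at 20 (size 4, align 4) → ends 24
h at 24 (size 2, align 2) → ends 26
pad 2 to align 4 for e
e at 28 (size 4, align 4) → ends 32
g at 32 (size 1, align 1) → ends 33
pad 1 to align 2 for m6
m6 at 34 (size 2, align 2) → ends 36
b at 36 (size 1, align 1) → ends 37
tail pad 3 to reach multiple of 4
total 40 bytes, alignment 4
data bytes 33, size 40 → padding 7

7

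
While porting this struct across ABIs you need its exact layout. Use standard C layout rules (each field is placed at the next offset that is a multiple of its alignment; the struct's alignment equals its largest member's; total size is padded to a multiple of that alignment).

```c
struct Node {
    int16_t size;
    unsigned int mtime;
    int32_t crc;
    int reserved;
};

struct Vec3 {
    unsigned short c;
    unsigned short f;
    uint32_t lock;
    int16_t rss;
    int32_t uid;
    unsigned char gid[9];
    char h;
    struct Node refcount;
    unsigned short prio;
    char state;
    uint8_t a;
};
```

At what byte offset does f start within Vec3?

2

Node: @0: size [2B, align 2] → 2; +2 pad (align 4); @4: mtime [4B, align 4] → 8; @8: crc [4B, align 4] → 12; @12: reserved [4B, align 4] → 16; size 16, align 4
@0: c [2B, align 2] → 2
@2: f [2B, align 2] → 4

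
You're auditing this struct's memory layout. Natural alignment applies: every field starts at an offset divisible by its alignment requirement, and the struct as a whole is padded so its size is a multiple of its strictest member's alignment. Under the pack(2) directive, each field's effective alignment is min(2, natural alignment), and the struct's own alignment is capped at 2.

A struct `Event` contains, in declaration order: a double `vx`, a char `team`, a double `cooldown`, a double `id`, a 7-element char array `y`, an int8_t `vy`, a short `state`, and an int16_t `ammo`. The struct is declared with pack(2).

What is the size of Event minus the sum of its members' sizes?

1

0..8  vx  (8B, 2-aligned)
8..9  team  (1B, 1-aligned)
9..10  -- padding (1B)
10..18  cooldown  (8B, 2-aligned)
18..26  id  (8B, 2-aligned)
26..33  y  (7B, 1-aligned)
33..34  vy  (1B, 1-aligned)
34..36  state  (2B, 2-aligned)
36..38  ammo  (2B, 2-aligned)
sizeof = 38, alignof = 2
data bytes 37, size 38 → padding 1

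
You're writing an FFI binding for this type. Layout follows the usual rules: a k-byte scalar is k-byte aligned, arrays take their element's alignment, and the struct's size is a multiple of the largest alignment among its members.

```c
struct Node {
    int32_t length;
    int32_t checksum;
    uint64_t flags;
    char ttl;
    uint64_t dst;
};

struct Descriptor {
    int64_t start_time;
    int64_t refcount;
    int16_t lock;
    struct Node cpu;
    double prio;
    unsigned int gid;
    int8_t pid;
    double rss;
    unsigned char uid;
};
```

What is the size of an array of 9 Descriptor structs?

Node: @0: length [4B, align 4] → 4; @4: checksum [4B, align 4] → 8; @8: flags [8B, align 8] → 16; @16: ttl [1B, align 1] → 17; +7 pad (align 8); @24: dst [8B, align 8] → 32; size 32, align 8
@0: start_time [8B, align 8] → 8
@8: refcount [8B, align 8] → 16
@16: lock [2B, align 2] → 18
+6 pad (align 8)
@24: cpu [32B, align 8] → 56
@56: prio [8B, align 8] → 64
@64: gid [4B, align 4] → 68
@68: pid [1B, align 1] → 69
+3 pad (align 8)
@72: rss [8B, align 8] → 80
@80: uid [1B, align 1] → 81
+7 tail pad (align 8)
size 88, align 8
array of 9: 9 × 88 = 792

792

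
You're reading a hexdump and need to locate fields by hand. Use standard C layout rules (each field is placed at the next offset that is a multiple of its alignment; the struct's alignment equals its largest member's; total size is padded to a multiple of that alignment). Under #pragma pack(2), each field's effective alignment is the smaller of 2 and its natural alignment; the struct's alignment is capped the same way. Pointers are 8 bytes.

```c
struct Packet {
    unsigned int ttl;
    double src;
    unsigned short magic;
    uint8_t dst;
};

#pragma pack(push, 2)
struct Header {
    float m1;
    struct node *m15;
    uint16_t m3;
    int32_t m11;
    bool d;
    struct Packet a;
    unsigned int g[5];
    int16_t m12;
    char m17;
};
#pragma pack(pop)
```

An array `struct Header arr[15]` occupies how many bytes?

Packet: 0..4  ttl  (4B, 4-aligned); 4..8  -- padding (4B); 8..16  src  (8B, 8-aligned); 16..18  magic  (2B, 2-aligned); 18..19  dst  (1B, 1-aligned); 19..24  -- tail padding (5B); sizeof = 24, alignof = 8
0..4  m1  (4B, 2-aligned)
4..12  m15  (8B, 2-aligned)
12..14  m3  (2B, 2-aligned)
14..18  m11  (4B, 2-aligned)
18..19  d  (1B, 1-aligned)
19..20  -- padding (1B)
20..44  a  (24B, 2-aligned)
44..64  g  (20B, 2-aligned)
64..66  m12  (2B, 2-aligned)
66..67  m17  (1B, 1-aligned)
67..68  -- tail padding (1B)
sizeof = 68, alignof = 2
array of 15: 15 × 68 = 1020

1020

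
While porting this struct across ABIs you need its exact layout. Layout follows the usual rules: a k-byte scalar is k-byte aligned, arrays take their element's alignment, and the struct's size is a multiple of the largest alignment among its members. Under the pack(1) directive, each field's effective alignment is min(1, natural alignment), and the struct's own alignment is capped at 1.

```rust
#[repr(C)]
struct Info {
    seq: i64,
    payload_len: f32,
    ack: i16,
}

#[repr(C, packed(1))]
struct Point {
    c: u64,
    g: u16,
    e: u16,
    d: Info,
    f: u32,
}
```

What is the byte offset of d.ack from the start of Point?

24

Info: seq at 0 (size 8, align 8) → ends 8; payload_len at 8 (size 4, align 4) → ends 12; ack at 12 (size 2, align 2) → ends 14; tail pad 2 to reach multiple of 8; total 16 bytes, alignment 8
c at 0 (size 8, align 1) → ends 8
g at 8 (size 2, align 1) → ends 10
e at 10 (size 2, align 1) → ends 12
d at 12 (size 16, align 1) → ends 28
within Info: ack at 12
12 + 12 = 24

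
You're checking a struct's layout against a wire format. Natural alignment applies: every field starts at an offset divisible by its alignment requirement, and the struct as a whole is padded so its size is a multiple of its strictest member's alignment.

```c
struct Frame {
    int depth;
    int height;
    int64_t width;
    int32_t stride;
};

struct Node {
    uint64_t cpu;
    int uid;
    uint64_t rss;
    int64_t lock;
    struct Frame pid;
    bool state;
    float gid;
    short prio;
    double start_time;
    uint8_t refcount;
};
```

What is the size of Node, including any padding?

88 bytes

Frame: @0: depth [4B, align 4] → 4; @4: height [4B, align 4] → 8; @8: width [8B, align 8] → 16; @16: stride [4B, align 4] → 20; +4 tail pad (align 8); size 24, align 8
@0: cpu [8B, align 8] → 8
@8: uid [4B, align 4] → 12
+4 pad (align 8)
@16: rss [8B, align 8] → 24
@24: lock [8B, align 8] → 32
@32: pid [24B, align 8] → 56
@56: state [1B, align 1] → 57
+3 pad (align 4)
@60: gid [4B, align 4] → 64
@64: prio [2B, align 2] → 66
+6 pad (align 8)
@72: start_time [8B, align 8] → 80
@80: refcount [1B, align 1] → 81
+7 tail pad (align 8)
size 88, align 8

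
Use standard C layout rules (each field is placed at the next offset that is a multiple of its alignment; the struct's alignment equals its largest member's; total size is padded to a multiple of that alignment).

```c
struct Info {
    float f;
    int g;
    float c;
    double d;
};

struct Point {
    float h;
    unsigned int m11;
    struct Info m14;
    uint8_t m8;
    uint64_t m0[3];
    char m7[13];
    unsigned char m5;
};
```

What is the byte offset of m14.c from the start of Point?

Info: f at 0 (size 4, align 4) → ends 4; g at 4 (size 4, align 4) → ends 8; c at 8 (size 4, align 4) → ends 12; pad 4 to align 8 for d; d at 16 (size 8, align 8) → ends 24; total 24 bytes, alignment 8
h at 0 (size 4, align 4) → ends 4
m11 at 4 (size 4, align 4) → ends 8
m14 at 8 (size 24, align 8) → ends 32
within Info: c at 8
8 + 8 = 16

16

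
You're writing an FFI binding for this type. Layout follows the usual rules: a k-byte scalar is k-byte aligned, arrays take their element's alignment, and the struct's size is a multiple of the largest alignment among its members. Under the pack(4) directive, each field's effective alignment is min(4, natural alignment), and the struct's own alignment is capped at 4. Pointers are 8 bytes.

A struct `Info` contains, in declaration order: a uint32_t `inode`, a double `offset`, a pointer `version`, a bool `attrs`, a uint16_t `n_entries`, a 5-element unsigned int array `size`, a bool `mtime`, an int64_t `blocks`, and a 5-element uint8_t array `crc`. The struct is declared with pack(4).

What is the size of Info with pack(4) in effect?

64

inode at 0 (size 4, align 4) → ends 4
offset at 4 (size 8, align 4) → ends 12
version at 12 (size 8, align 4) → ends 20
attrs at 20 (size 1, align 1) → ends 21
pad 1 to align 2 for n_entries
n_entries at 22 (size 2, align 2) → ends 24
size at 24 (size 20, align 4) → ends 44
mtime at 44 (size 1, align 1) → ends 45
pad 3 to align 4 for blocks
blocks at 48 (size 8, align 4) → ends 56
crc at 56 (size 5, align 1) → ends 61
tail pad 3 to reach multiple of 4
total 64 bytes, alignment 4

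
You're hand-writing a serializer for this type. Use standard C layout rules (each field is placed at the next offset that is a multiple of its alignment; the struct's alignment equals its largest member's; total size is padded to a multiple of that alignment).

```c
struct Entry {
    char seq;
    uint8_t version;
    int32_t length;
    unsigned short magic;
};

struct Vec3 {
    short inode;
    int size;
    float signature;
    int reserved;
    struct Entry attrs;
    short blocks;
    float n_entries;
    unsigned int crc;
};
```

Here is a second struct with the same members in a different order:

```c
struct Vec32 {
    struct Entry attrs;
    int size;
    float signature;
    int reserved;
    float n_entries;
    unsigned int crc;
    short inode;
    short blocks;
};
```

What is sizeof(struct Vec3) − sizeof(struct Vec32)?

Entry: 0..1  seq  (1B, 1-aligned); 1..2  version  (1B, 1-aligned); 2..4  -- padding (2B); 4..8  length  (4B, 4-aligned); 8..10  magic  (2B, 2-aligned); 10..12  -- tail padding (2B); sizeof = 12, alignof = 4
0..2  inode  (2B, 2-aligned)
2..4  -- padding (2B)
4..8  size  (4B, 4-aligned)
8..12  signature  (4B, 4-aligned)
12..16  reserved  (4B, 4-aligned)
16..28  attrs  (12B, 4-aligned)
28..30  blocks  (2B, 2-aligned)
30..32  -- padding (2B)
32..36  n_entries  (4B, 4-aligned)
36..40  crc  (4B, 4-aligned)
sizeof = 40, alignof = 4
— Vec32 —
0..12  attrs  (12B, 4-aligned)
12..16  size  (4B, 4-aligned)
16..20  signature  (4B, 4-aligned)
20..24  reserved  (4B, 4-aligned)
24..28  n_entries  (4B, 4-aligned)
28..32  crc  (4B, 4-aligned)
32..34  inode  (2B, 2-aligned)
34..36  blocks  (2B, 2-aligned)
sizeof = 36, alignof = 4
40 − 36 = 4

4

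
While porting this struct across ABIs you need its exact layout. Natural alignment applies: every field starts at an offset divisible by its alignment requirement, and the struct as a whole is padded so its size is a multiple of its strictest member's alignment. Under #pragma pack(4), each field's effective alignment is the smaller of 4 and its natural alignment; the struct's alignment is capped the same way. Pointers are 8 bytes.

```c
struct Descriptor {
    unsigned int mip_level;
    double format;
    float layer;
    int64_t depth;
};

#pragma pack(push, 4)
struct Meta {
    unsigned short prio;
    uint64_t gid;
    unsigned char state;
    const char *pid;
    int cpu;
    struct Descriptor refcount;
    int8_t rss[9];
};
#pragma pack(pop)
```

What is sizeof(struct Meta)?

72 bytes

Descriptor: mip_level at 0 (size 4, align 4) → ends 4; pad 4 to align 8 for format; format at 8 (size 8, align 8) → ends 16; layer at 16 (size 4, align 4) → ends 20; pad 4 to align 8 for depth; depth at 24 (size 8, align 8) → ends 32; total 32 bytes, alignment 8
prio at 0 (size 2, align 2) → ends 2
pad 2 to align 4 for gid
gid at 4 (size 8, align 4) → ends 12
state at 12 (size 1, align 1) → ends 13
pad 3 to align 4 for pid
pid at 16 (size 8, align 4) → ends 24
cpu at 24 (size 4, align 4) → ends 28
refcount at 28 (size 32, align 4) → ends 60
rss at 60 (size 9, align 1) → ends 69
tail pad 3 to reach multiple of 4
total 72 bytes, alignment 4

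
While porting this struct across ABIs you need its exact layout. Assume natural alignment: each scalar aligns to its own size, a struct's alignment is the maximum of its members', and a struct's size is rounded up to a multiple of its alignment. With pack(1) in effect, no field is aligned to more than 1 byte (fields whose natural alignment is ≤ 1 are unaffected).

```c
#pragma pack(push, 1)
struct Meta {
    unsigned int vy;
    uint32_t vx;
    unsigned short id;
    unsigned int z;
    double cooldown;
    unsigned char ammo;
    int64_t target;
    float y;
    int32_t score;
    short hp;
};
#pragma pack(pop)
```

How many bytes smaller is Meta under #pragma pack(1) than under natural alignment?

natural layout:
  0..4  vy  (4B, 4-aligned)
  4..8  vx  (4B, 4-aligned)
  8..10  id  (2B, 2-aligned)
  10..12  -- padding (2B)
  12..16  z  (4B, 4-aligned)
  16..24  cooldown  (8B, 8-aligned)
  24..25  ammo  (1B, 1-aligned)
  25..32  -- padding (7B)
  32..40  target  (8B, 8-aligned)
  40..44  y  (4B, 4-aligned)
  44..48  score  (4B, 4-aligned)
  48..50  hp  (2B, 2-aligned)
  50..56  -- tail padding (6B)
  sizeof = 56, alignof = 8
packed(1) layout:
  0..4  vy  (4B, 1-aligned)
  4..8  vx  (4B, 1-aligned)
  8..10  id  (2B, 1-aligned)
  10..14  z  (4B, 1-aligned)
  14..22  cooldown  (8B, 1-aligned)
  22..23  ammo  (1B, 1-aligned)
  23..31  target  (8B, 1-aligned)
  31..35  y  (4B, 1-aligned)
  35..39  score  (4B, 1-aligned)
  39..41  hp  (2B, 1-aligned)
  sizeof = 41, alignof = 1
56 − 41 = 15

15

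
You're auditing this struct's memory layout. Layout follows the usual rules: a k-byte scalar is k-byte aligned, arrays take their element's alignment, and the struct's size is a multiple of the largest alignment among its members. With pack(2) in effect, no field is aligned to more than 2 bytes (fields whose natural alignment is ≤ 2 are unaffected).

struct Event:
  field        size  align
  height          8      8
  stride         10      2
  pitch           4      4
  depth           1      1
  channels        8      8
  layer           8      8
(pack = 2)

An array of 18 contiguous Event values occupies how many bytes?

height at 0 (size 8, align 2) → ends 8
stride at 8 (size 10, align 2) → ends 18
pitch at 18 (size 4, align 2) → ends 22
depth at 22 (size 1, align 1) → ends 23
pad 1 to align 2 for channels
channels at 24 (size 8, align 2) → ends 32
layer at 32 (size 8, align 2) → ends 40
total 40 bytes, alignment 2
array of 18: 18 × 40 = 720

720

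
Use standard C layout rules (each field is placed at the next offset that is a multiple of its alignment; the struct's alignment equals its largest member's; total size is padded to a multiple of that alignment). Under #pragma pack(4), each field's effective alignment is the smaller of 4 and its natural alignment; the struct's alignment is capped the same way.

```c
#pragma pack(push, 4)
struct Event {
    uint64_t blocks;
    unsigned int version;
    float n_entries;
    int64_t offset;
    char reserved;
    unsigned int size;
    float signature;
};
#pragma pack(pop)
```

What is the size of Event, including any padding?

36

blocks at 0 (size 8, align 4) → ends 8
version at 8 (size 4, align 4) → ends 12
n_entries at 12 (size 4, align 4) → ends 16
offset at 16 (size 8, align 4) → ends 24
reserved at 24 (size 1, align 1) → ends 25
pad 3 to align 4 for size
size at 28 (size 4, align 4) → ends 32
signature at 32 (size 4, align 4) → ends 36
total 36 bytes, alignment 4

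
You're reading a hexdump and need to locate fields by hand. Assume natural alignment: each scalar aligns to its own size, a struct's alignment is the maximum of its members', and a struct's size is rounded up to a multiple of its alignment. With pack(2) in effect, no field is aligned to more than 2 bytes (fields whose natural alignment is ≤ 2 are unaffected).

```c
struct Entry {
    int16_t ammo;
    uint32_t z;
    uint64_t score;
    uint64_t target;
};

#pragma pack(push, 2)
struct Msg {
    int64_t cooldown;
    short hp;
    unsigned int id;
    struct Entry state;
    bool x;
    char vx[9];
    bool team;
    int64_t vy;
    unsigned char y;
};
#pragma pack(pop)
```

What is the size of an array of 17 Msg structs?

Entry: 0..2  ammo  (2B, 2-aligned); 2..4  -- padding (2B); 4..8  z  (4B, 4-aligned); 8..16  score  (8B, 8-aligned); 16..24  target  (8B, 8-aligned); sizeof = 24, alignof = 8
0..8  cooldown  (8B, 2-aligned)
8..10  hp  (2B, 2-aligned)
10..14  id  (4B, 2-aligned)
14..38  state  (24B, 2-aligned)
38..39  x  (1B, 1-aligned)
39..48  vx  (9B, 1-aligned)
48..49  team  (1B, 1-aligned)
49..50  -- padding (1B)
50..58  vy  (8B, 2-aligned)
58..59  y  (1B, 1-aligned)
59..60  -- tail padding (1B)
sizeof = 60, alignof = 2
array of 17: 17 × 60 = 1020

1020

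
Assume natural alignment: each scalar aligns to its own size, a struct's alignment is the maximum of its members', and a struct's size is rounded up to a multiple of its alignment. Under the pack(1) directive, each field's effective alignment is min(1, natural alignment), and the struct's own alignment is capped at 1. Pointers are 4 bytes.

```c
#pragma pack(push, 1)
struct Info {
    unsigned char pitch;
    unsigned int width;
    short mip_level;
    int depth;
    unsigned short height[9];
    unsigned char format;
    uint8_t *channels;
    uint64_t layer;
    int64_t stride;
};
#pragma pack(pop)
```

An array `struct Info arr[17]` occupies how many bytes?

0..1  pitch  (1B, 1-aligned)
1..5  width  (4B, 1-aligned)
5..7  mip_level  (2B, 1-aligned)
7..11  depth  (4B, 1-aligned)
11..29  height  (18B, 1-aligned)
29..30  format  (1B, 1-aligned)
30..34  channels  (4B, 1-aligned)
34..42  layer  (8B, 1-aligned)
42..50  stride  (8B, 1-aligned)
sizeof = 50, alignof = 1
array of 17: 17 × 50 = 850

850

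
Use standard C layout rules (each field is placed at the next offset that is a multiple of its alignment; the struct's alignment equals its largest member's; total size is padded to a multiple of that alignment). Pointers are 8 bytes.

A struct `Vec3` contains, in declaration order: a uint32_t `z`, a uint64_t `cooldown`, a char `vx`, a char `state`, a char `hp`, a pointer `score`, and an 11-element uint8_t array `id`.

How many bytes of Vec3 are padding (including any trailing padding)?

14

0..4  z  (4B, 4-aligned)
4..8  -- padding (4B)
8..16  cooldown  (8B, 8-aligned)
16..17  vx  (1B, 1-aligned)
17..18  state  (1B, 1-aligned)
18..19  hp  (1B, 1-aligned)
19..24  -- padding (5B)
24..32  score  (8B, 8-aligned)
32..43  id  (11B, 1-aligned)
43..48  -- tail padding (5B)
sizeof = 48, alignof = 8
data bytes 34, size 48 → padding 14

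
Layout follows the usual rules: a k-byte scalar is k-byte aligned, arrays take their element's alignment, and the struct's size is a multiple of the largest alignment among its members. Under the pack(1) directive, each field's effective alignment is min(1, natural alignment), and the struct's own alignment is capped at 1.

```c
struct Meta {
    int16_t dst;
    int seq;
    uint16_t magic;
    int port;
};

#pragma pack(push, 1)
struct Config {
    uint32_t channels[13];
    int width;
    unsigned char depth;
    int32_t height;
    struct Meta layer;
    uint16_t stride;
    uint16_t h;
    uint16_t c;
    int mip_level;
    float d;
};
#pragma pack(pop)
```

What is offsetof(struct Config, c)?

81

Meta: 0..2  dst  (2B, 2-aligned); 2..4  -- padding (2B); 4..8  seq  (4B, 4-aligned); 8..10  magic  (2B, 2-aligned); 10..12  -- padding (2B); 12..16  port  (4B, 4-aligned); sizeof = 16, alignof = 4
0..52  channels  (52B, 1-aligned)
52..56  width  (4B, 1-aligned)
56..57  depth  (1B, 1-aligned)
57..61  height  (4B, 1-aligned)
61..77  layer  (16B, 1-aligned)
77..79  stride  (2B, 1-aligned)
79..81  h  (2B, 1-aligned)
81..83  c  (2B, 1-aligned)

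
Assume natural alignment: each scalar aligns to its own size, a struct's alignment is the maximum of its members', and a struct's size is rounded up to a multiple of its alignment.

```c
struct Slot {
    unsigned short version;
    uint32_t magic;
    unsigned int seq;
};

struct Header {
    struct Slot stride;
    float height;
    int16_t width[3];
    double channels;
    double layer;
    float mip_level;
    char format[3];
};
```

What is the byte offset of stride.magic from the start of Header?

4

Slot: version at 0 (size 2, align 2) → ends 2; pad 2 to align 4 for magic; magic at 4 (size 4, align 4) → ends 8; seq at 8 (size 4, align 4) → ends 12; total 12 bytes, alignment 4
stride at 0 (size 12, align 4) → ends 12
within Slot: magic at 4
0 + 4 = 4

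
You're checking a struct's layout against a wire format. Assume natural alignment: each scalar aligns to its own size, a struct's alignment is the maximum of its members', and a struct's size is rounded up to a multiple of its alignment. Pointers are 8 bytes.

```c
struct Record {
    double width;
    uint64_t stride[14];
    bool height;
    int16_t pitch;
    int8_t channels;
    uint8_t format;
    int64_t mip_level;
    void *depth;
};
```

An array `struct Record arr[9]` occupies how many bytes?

@0: width [8B, align 8] → 8
@8: stride [112B, align 8] → 120
@120: height [1B, align 1] → 121
+1 pad (align 2)
@122: pitch [2B, align 2] → 124
@124: channels [1B, align 1] → 125
@125: format [1B, align 1] → 126
+2 pad (align 8)
@128: mip_level [8B, align 8] → 136
@136: depth [8B, align 8] → 144
size 144, align 8
array of 9: 9 × 144 = 1296

1296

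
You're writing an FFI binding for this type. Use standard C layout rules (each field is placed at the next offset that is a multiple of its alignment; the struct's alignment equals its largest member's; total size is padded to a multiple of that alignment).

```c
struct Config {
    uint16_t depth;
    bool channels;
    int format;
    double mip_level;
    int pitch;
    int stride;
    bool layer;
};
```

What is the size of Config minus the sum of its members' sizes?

depth at 0 (size 2, align 2) → ends 2
channels at 2 (size 1, align 1) → ends 3
pad 1 to align 4 for format
format at 4 (size 4, align 4) → ends 8
mip_level at 8 (size 8, align 8) → ends 16
pitch at 16 (size 4, align 4) → ends 20
stride at 20 (size 4, align 4) → ends 24
layer at 24 (size 1, align 1) → ends 25
tail pad 7 to reach multiple of 8
total 32 bytes, alignment 8
data bytes 24, size 32 → padding 8

8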